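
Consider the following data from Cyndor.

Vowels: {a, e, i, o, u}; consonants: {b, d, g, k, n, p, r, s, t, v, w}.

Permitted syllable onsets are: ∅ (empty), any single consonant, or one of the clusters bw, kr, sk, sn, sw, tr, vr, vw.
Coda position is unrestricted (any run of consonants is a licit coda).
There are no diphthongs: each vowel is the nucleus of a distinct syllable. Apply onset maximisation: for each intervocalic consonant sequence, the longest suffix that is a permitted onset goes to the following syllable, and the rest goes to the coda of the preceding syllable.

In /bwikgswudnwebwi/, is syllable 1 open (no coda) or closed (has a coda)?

The vowels are i, u, e, i — 4 nuclei, so 4 syllables.
V1 /i/ – V2 /u/: /kgsw/ — longest licit onset from the right is /sw/, leaving /kg/ as coda.
V2 /u/ – V3 /e/: /dnw/ — longest licit onset from the right is /w/, leaving /dn/ as coda.
V3 /e/ – V4 /i/: cluster /bw/ — /bw/ is itself a permitted onset, so the whole cluster goes right; preceding coda = ∅.
So the parse is bwikg.swudn.we.bwi.
Syllable 1 is /bwikg/ with coda /kg/, so it is closed.

closed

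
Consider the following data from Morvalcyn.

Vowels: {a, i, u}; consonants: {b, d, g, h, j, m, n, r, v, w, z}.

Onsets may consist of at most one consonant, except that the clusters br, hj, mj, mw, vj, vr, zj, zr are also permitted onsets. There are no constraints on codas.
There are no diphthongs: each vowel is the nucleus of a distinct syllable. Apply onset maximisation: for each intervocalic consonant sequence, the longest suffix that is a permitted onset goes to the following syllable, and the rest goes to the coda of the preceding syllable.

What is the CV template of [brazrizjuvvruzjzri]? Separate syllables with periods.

CCV.CCV.CCVC.CCVCC.CCV

Nuclei (vowels): a, i, u, u, i → 5 syllables.
/a…i/ gap (V1→V2): /zr/ — entire cluster is a permitted onset → onset /zr/, coda ∅.
/i…u/ gap (V2→V3): /zj/ — entire cluster is a permitted onset → onset /zj/, coda ∅.
/u…u/ gap (V3→V4): /vvr/ — longest licit onset from the right is /vr/, leaving /v/ as coda.
/u…i/ gap (V4→V5): /zjzr/ splits as /zj/ + /zr/ (/zr/ is the longest suffix that is a licit onset).
Result: bra.zri.zjuv.vruzj.zri.
Mapping each syllable to C/V: /bra/ → CCV, /zri/ → CCV, /zjuv/ → CCVC, /vruzj/ → CCVCC, /zri/ → CCV.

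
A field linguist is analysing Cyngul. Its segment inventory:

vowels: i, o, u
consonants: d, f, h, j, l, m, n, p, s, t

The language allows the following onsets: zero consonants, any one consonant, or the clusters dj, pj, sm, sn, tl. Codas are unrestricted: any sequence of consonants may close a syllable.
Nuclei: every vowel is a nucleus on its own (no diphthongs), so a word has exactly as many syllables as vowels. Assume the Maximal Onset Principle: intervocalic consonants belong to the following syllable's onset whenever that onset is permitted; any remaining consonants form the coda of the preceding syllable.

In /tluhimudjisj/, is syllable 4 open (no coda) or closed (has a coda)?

The vowels are u, i, u, i — 4 nuclei, so 4 syllables.
σ1/σ2 boundary: /h/ → onset of the next syllable (single consonants are always licit onsets).
σ2/σ3 boundary: /m/ → onset of the next syllable (single consonants are always licit onsets).
σ3/σ4 boundary: /dj/ is a licit onset in full, so it all attaches to the next syllable.
Result: tlu.hi.mu.djisj.
Syllable 4 is /djisj/ with coda /sj/, so it is closed.

closed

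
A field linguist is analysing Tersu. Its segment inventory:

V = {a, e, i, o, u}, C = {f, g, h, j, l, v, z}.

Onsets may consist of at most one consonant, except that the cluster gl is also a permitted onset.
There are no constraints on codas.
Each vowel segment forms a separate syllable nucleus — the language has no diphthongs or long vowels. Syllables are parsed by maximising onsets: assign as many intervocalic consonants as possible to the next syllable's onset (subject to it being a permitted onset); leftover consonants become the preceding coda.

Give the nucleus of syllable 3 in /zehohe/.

e

Vowels present: e, o, e; each is a nucleus, giving 3 syllables.
The third nucleus (vowel 3 from the left) is /e/.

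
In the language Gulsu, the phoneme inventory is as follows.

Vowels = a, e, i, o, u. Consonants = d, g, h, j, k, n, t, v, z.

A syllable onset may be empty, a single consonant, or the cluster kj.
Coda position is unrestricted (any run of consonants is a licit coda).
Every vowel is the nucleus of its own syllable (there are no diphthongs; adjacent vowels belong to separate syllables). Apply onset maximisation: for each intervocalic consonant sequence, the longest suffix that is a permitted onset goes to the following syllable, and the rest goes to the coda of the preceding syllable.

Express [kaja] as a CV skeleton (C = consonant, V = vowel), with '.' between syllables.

CV.CV

Nuclei (vowels): a, a → 2 syllables.
Between /a/ (V1) and /a/ (V2): /j/ → onset of the next syllable (single consonants are always licit onsets).
Result: ka.ja.
Mapping each syllable to C/V: /ka/ → CV, /ja/ → CV.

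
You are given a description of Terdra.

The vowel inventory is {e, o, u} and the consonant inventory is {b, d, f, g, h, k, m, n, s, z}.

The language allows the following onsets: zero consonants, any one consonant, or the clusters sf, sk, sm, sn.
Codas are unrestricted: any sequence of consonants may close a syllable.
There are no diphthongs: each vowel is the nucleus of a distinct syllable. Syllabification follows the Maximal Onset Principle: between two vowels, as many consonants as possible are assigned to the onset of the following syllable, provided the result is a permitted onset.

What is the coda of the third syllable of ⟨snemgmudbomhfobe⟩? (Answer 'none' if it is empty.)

mh

Nuclei (vowels): e, u, o, o, e → 5 syllables.
V1 /e/ – V2 /u/: /mgm/; trying suffixes from longest down, /m/ is the first permitted one, so coda /mg/ | onset /m/.
V2 /u/ – V3 /o/: cluster /db/ — the longest permitted-onset suffix is /b/; onset = /b/, preceding coda = /d/.
V3 /o/ – V4 /o/: /mhf/ — longest licit onset from the right is /f/, leaving /mh/ as coda.
V4 /o/ – V5 /e/: /b/ is a single consonant, so it becomes the next onset.
Putting it together: snemg.mud.bomh.fo.be.
Syllable 3 is /bomh/: onset /b/, nucleus /o/, coda /mh/.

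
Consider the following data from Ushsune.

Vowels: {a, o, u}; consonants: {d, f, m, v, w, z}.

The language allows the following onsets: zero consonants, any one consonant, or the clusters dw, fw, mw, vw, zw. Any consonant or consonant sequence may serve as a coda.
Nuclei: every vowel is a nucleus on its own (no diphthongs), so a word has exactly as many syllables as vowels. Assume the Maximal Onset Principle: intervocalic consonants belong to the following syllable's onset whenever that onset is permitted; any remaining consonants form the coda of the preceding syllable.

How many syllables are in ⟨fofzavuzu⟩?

4

Nuclei (vowels): o, a, u, u → 4 syllables.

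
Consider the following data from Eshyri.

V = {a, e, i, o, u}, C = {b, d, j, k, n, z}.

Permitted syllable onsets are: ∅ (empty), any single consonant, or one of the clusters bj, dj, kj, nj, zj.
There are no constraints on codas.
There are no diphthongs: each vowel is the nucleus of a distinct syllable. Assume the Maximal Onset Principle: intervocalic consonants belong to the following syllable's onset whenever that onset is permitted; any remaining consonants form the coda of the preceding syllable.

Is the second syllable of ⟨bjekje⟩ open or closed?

Nuclei (vowels): e, e → 2 syllables.
Between /e/ (V1) and /e/ (V2): /kj/ — entire cluster is a permitted onset → onset /kj/, coda ∅.
Syllabification: bje.kje.
Syllable 2 is /kje/; it ends in its nucleus with no coda, so it is open.

open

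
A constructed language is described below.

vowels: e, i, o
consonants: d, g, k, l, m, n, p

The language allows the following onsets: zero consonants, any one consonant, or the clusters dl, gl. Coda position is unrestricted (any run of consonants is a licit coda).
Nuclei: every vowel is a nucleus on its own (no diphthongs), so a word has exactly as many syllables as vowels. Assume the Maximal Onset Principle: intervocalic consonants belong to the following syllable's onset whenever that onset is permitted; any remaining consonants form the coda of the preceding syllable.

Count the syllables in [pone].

Nuclei (vowels): o, e → 2 syllables.

2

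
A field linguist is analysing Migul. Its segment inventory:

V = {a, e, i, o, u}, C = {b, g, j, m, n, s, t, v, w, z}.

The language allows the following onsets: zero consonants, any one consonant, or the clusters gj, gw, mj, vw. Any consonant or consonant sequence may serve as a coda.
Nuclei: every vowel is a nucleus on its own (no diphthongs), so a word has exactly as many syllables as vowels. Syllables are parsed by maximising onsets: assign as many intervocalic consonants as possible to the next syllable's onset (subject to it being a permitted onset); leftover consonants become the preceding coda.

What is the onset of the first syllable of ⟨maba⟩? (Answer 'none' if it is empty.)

Vowels present: a, a; each is a nucleus, giving 2 syllables.
V1 /a/ – V2 /a/: /b/ → onset of the next syllable (single consonants are always licit onsets).
So the parse is ma.ba.
Syllable 1 is /ma/: onset /m/, nucleus /a/, coda ∅.

m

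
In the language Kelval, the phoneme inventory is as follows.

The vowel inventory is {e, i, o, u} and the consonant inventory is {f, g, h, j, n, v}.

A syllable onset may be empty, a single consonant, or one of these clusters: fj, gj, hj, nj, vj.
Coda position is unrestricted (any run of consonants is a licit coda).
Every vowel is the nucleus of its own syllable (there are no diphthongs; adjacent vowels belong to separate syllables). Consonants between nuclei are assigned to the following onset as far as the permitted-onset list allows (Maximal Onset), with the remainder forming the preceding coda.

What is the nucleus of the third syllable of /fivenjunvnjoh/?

u

The vowels are i, e, u, o — 4 nuclei, so 4 syllables.
The third nucleus (vowel 3 from the left) is /u/.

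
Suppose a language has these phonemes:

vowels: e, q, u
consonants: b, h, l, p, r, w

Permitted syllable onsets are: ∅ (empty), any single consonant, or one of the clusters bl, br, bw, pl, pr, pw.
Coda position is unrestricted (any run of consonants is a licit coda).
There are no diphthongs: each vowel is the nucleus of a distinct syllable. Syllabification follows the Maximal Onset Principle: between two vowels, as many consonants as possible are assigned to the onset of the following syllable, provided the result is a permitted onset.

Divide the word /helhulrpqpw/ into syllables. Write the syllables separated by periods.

hel.hulr.pqpw

The vowels are e, u, q — 3 nuclei, so 3 syllables.
/e…u/ gap (V1→V2): /lh/; trying suffixes from longest down, /h/ is the first permitted one, so coda /l/ | onset /h/.
/u…q/ gap (V2→V3): /lrp/ splits as /lr/ + /p/ (/p/ is the longest suffix that is a licit onset).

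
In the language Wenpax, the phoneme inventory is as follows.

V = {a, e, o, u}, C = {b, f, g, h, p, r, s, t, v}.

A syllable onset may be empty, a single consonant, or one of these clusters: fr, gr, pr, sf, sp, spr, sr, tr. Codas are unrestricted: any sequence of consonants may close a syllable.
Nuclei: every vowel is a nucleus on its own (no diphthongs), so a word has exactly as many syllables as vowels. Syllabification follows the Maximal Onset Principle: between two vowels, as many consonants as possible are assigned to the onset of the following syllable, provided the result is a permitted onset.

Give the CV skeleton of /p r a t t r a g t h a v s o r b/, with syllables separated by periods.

CCVC.CCVCC.CVC.CVCC

Nuclei (vowels): a, a, a, o → 4 syllables.
/a…a/ gap (V1→V2): /ttr/ — longest licit onset from the right is /tr/, leaving /t/ as coda.
/a…a/ gap (V2→V3): /gth/; trying suffixes from longest down, /h/ is the first permitted one, so coda /gt/ | onset /h/.
/a…o/ gap (V3→V4): /vs/; trying suffixes from longest down, /s/ is the first permitted one, so coda /v/ | onset /s/.
So the parse is prat.tragt.hav.sorb.
Mapping each syllable to C/V: /prat/ → CCVC, /tragt/ → CCVCC, /hav/ → CVC, /sorb/ → CVCC.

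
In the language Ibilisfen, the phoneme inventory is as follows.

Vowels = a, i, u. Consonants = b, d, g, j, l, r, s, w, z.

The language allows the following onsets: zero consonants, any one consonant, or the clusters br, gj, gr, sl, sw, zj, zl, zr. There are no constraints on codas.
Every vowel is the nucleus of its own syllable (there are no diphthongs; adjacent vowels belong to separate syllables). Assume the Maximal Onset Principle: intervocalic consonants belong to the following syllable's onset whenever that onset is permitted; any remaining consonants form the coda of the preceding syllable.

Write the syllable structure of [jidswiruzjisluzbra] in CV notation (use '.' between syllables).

CVC.CCV.CV.CCV.CCVC.CCV

The vowels are i, i, u, i, u, a — 6 nuclei, so 6 syllables.
Between /i/ (V1) and /i/ (V2): cluster /dsw/ — the longest permitted-onset suffix is /sw/; onset = /sw/, preceding coda = /d/.
Between /i/ (V2) and /u/ (V3): /r/ → onset of the next syllable (single consonants are always licit onsets).
Between /u/ (V3) and /i/ (V4): /zj/ — entire cluster is a permitted onset → onset /zj/, coda ∅.
Between /i/ (V4) and /u/ (V5): /sl/ — entire cluster is a permitted onset → onset /sl/, coda ∅.
Between /u/ (V5) and /a/ (V6): /zbr/; trying suffixes from longest down, /br/ is the first permitted one, so coda /z/ | onset /br/.
Putting it together: jid.swi.ru.zji.sluz.bra.
Mapping each syllable to C/V: /jid/ → CVC, /swi/ → CCV, /ru/ → CV, /zji/ → CCV, /sluz/ → CCVC, /bra/ → CCV.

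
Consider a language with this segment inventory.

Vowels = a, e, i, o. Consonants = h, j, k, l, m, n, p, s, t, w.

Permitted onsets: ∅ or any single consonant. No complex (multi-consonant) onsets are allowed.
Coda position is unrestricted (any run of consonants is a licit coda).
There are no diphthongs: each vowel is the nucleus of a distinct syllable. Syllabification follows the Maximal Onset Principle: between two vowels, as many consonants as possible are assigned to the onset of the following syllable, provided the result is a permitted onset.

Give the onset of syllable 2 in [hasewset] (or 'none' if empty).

s

Vowels present: a, e, e; each is a nucleus, giving 3 syllables.
V1 /a/ – V2 /e/: /s/ → onset of the next syllable (single consonants are always licit onsets).
V2 /e/ – V3 /e/: /ws/ — longest licit onset from the right is /s/, leaving /w/ as coda.
Result: ha.sew.set.
Syllable 2 is /sew/: onset /s/, nucleus /e/, coda /w/.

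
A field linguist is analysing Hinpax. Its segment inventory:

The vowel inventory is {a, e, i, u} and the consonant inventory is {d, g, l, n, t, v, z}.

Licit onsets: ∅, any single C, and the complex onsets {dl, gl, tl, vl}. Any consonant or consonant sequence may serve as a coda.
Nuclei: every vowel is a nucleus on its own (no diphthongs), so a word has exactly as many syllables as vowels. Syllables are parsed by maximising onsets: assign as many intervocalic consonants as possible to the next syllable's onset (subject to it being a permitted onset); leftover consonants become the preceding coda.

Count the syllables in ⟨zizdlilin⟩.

3

The vowels are i, i, i — 3 nuclei, so 3 syllables.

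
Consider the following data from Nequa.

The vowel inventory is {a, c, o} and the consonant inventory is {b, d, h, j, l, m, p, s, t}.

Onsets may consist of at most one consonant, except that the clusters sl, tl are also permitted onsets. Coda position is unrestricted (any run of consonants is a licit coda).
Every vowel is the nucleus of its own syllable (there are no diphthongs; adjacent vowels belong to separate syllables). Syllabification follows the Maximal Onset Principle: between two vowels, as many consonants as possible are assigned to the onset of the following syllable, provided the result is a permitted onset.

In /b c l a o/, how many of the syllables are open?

3

The vowels are c, a, o — 3 nuclei, so 3 syllables.
Between /c/ (V1) and /a/ (V2): /l/ is a single consonant, so it becomes the next onset.
Between /a/ (V2) and /o/ (V3): hiatus — the boundary sits between the two vowels.
Result: bc.la.o.
Classifying each syllable: /bc/ (open), /la/ (open), /o/ (open).
Open syllables: 3.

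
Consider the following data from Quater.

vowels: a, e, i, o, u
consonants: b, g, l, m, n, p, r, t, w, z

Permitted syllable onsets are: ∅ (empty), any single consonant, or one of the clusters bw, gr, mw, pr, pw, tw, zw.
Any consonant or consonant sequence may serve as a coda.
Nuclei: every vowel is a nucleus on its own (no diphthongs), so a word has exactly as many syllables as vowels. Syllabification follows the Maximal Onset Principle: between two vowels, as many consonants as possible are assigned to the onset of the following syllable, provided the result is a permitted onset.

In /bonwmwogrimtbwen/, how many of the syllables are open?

1

Nuclei (vowels): o, o, i, e → 4 syllables.
V1 /o/ – V2 /o/: /nwmw/; trying suffixes from longest down, /mw/ is the first permitted one, so coda /nw/ | onset /mw/.
V2 /o/ – V3 /i/: cluster /gr/ — /gr/ is itself a permitted onset, so the whole cluster goes right; preceding coda = ∅.
V3 /i/ – V4 /e/: cluster /mtbw/ — the longest permitted-onset suffix is /bw/; onset = /bw/, preceding coda = /mt/.
So the parse is bonw.mwo.grimt.bwen.
Classifying each syllable: /bonw/ (closed), /mwo/ (open), /grimt/ (closed), /bwen/ (closed).
Open syllables: 1.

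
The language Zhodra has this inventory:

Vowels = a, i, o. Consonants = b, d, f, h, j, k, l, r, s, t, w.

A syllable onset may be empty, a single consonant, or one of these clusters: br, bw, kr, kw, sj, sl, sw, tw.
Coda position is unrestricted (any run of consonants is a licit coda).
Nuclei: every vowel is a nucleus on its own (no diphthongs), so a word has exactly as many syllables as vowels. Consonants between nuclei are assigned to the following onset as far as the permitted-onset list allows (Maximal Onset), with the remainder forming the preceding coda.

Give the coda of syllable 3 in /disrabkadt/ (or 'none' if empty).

The vowels are i, a, a — 3 nuclei, so 3 syllables.
V1 /i/ – V2 /a/: cluster /sr/ — the longest permitted-onset suffix is /r/; onset = /r/, preceding coda = /s/.
V2 /a/ – V3 /a/: /bk/; trying suffixes from longest down, /k/ is the first permitted one, so coda /b/ | onset /k/.
Syllabification: dis.rab.kadt.
Syllable 3 is /kadt/: onset /k/, nucleus /a/, coda /dt/.

dt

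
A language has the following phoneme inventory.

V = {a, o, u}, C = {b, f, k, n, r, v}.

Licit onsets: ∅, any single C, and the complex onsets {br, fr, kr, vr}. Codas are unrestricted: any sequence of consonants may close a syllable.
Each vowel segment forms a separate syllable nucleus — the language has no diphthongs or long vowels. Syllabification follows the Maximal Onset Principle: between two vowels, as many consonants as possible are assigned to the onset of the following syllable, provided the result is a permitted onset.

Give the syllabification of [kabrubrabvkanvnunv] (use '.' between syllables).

Nuclei (vowels): a, u, a, a, u → 5 syllables.
/a…u/ gap (V1→V2): /br/ — entire cluster is a permitted onset → onset /br/, coda ∅.
/u…a/ gap (V2→V3): /br/ — entire cluster is a permitted onset → onset /br/, coda ∅.
/a…a/ gap (V3→V4): cluster /bvk/ — the longest permitted-onset suffix is /k/; onset = /k/, preceding coda = /bv/.
/a…u/ gap (V4→V5): /nvn/; trying suffixes from longest down, /n/ is the first permitted one, so coda /nv/ | onset /n/.

ka.bru.brabv.kanv.nunv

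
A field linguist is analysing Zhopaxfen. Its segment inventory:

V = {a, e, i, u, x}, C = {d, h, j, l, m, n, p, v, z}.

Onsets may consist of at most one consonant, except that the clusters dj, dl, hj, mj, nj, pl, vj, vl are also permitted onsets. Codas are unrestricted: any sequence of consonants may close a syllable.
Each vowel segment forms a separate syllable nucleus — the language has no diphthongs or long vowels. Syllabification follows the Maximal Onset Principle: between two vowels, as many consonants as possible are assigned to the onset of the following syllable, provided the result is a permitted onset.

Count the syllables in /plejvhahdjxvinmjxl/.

5

Vowels present: e, a, x, i, x; each is a nucleus, giving 5 syllables.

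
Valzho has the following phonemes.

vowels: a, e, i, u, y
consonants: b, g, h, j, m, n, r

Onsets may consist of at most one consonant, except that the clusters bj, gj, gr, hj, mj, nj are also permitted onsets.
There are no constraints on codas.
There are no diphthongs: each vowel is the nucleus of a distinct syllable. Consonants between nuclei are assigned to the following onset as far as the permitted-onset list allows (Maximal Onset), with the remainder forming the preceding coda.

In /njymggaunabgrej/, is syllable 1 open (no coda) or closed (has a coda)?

Vowels present: y, a, u, a, e; each is a nucleus, giving 5 syllables.
V1 /y/ – V2 /a/: /mgg/; trying suffixes from longest down, /g/ is the first permitted one, so coda /mg/ | onset /g/.
V2 /a/ – V3 /u/: no consonants, so the boundary falls immediately after /a/.
V3 /u/ – V4 /a/: just /n/ — single C goes to the following onset.
V4 /a/ – V5 /e/: /bgr/; trying suffixes from longest down, /gr/ is the first permitted one, so coda /b/ | onset /gr/.
Result: njymg.ga.u.nab.grej.
Syllable 1 is /njymg/ with coda /mg/, so it is closed.

closed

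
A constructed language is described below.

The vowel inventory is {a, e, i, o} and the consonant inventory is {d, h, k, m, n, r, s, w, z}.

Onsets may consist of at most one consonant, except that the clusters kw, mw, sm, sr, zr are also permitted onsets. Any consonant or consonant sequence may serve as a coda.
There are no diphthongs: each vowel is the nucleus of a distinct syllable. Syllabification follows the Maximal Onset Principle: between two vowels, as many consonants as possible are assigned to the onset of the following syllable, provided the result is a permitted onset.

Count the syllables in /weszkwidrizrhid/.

The vowels are e, i, i, i — 4 nuclei, so 4 syllables.

4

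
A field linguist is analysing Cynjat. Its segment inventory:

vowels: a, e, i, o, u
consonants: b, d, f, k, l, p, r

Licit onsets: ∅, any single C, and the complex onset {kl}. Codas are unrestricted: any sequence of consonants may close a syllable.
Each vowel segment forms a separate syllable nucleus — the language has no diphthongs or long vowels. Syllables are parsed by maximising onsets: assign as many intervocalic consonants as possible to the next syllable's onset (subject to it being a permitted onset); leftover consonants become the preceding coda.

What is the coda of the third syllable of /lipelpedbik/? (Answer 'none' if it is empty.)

d

Nuclei (vowels): i, e, e, i → 4 syllables.
Between /i/ (V1) and /e/ (V2): /p/ → onset of the next syllable (single consonants are always licit onsets).
Between /e/ (V2) and /e/ (V3): /lp/ — longest licit onset from the right is /p/, leaving /l/ as coda.
Between /e/ (V3) and /i/ (V4): cluster /db/ — the longest permitted-onset suffix is /b/; onset = /b/, preceding coda = /d/.
Syllabification: li.pel.ped.bik.
Syllable 3 is /ped/: onset /p/, nucleus /e/, coda /d/.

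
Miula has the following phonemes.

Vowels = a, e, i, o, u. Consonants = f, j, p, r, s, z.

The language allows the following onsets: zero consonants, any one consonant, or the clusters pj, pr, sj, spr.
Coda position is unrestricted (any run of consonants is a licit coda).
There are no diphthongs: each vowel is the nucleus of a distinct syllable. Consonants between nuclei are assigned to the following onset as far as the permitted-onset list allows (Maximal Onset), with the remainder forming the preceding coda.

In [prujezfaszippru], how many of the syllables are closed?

Vowels present: u, e, a, i, u; each is a nucleus, giving 5 syllables.
/u…e/ gap (V1→V2): just /j/ — single C goes to the following onset.
/e…a/ gap (V2→V3): cluster /zf/ — the longest permitted-onset suffix is /f/; onset = /f/, preceding coda = /z/.
/a…i/ gap (V3→V4): /sz/; trying suffixes from longest down, /z/ is the first permitted one, so coda /s/ | onset /z/.
/i…u/ gap (V4→V5): cluster /ppr/ — the longest permitted-onset suffix is /pr/; onset = /pr/, preceding coda = /p/.
So the parse is pru.jez.fas.zip.pru.
Classifying each syllable: /pru/ (open), /jez/ (closed), /fas/ (closed), /zip/ (closed), /pru/ (open).
Closed syllables: 3.

3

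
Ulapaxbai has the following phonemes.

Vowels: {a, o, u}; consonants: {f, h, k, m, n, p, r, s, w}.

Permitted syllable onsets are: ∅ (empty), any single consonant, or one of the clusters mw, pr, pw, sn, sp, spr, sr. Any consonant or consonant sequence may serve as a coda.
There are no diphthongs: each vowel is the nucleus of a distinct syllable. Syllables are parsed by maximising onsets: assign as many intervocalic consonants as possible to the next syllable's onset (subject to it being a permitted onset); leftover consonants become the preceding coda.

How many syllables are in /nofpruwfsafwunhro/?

5

Vowels present: o, u, a, u, o; each is a nucleus, giving 5 syllables.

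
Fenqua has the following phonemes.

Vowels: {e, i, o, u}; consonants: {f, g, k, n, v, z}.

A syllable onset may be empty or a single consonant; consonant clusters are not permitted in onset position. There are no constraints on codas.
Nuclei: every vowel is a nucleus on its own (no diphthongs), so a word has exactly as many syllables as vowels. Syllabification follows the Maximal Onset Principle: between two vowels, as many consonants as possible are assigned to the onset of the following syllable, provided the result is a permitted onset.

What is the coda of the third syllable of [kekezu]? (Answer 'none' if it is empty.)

none

Nuclei (vowels): e, e, u → 3 syllables.
/e…e/ gap (V1→V2): /k/ → onset of the next syllable (single consonants are always licit onsets).
/e…u/ gap (V2→V3): /z/ is a single consonant, so it becomes the next onset.
Syllabification: ke.ke.zu.
Syllable 3 is /zu/: onset /z/, nucleus /u/, coda ∅.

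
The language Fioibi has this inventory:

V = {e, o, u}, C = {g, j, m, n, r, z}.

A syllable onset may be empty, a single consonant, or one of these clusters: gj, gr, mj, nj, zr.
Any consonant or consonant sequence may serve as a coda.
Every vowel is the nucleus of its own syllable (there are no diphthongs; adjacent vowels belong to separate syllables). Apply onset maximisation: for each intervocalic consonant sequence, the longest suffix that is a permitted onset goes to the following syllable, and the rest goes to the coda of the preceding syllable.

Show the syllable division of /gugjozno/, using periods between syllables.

Nuclei (vowels): u, o, o → 3 syllables.
V1 /u/ – V2 /o/: cluster /gj/ — /gj/ is itself a permitted onset, so the whole cluster goes right; preceding coda = ∅.
V2 /o/ – V3 /o/: cluster /zn/ — the longest permitted-onset suffix is /n/; onset = /n/, preceding coda = /z/.

gu.gjoz.no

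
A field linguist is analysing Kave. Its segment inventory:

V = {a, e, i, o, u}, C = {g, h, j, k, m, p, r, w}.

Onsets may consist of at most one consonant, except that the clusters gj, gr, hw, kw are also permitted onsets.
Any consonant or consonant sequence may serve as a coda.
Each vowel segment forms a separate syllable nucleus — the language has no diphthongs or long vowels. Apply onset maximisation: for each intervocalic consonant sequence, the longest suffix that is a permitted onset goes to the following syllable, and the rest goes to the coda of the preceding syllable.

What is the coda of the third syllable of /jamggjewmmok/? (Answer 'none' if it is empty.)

Vowels present: a, e, o; each is a nucleus, giving 3 syllables.
/a…e/ gap (V1→V2): /mggj/; trying suffixes from longest down, /gj/ is the first permitted one, so coda /mg/ | onset /gj/.
/e…o/ gap (V2→V3): cluster /wmm/ — the longest permitted-onset suffix is /m/; onset = /m/, preceding coda = /wm/.
Putting it together: jamg.gjewm.mok.
Syllable 3 is /mok/: onset /m/, nucleus /o/, coda /k/.

k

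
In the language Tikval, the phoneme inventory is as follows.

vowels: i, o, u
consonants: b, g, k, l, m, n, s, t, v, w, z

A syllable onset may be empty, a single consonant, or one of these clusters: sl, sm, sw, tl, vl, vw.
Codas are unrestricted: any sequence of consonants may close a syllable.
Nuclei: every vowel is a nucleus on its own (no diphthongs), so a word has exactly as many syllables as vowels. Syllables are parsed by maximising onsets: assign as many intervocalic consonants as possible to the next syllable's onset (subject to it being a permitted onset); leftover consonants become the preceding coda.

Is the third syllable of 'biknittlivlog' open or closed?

open

Nuclei (vowels): i, i, i, o → 4 syllables.
V1 /i/ – V2 /i/: /kn/; trying suffixes from longest down, /n/ is the first permitted one, so coda /k/ | onset /n/.
V2 /i/ – V3 /i/: /ttl/ — longest licit onset from the right is /tl/, leaving /t/ as coda.
V3 /i/ – V4 /o/: /vl/ is a licit onset in full, so it all attaches to the next syllable.
Putting it together: bik.nit.tli.vlog.
Syllable 3 is /tli/; it ends in its nucleus with no coda, so it is open.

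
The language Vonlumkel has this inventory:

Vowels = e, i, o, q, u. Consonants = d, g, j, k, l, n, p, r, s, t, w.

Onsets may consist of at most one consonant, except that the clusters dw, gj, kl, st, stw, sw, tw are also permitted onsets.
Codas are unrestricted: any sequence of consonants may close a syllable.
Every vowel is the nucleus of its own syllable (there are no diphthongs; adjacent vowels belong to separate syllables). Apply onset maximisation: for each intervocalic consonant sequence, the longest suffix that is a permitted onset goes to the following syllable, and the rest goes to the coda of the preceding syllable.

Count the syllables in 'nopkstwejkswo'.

3

The vowels are o, e, o — 3 nuclei, so 3 syllables.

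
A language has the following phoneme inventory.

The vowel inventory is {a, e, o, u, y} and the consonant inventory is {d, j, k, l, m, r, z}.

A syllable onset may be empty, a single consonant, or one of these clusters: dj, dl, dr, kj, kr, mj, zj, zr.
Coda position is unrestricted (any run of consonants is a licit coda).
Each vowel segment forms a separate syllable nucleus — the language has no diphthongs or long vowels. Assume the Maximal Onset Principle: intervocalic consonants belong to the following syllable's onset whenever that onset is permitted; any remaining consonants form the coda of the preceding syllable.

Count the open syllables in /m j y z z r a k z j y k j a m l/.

1

Vowels present: y, a, y, a; each is a nucleus, giving 4 syllables.
/y…a/ gap (V1→V2): cluster /zzr/ — the longest permitted-onset suffix is /zr/; onset = /zr/, preceding coda = /z/.
/a…y/ gap (V2→V3): /kzj/ splits as /k/ + /zj/ (/zj/ is the longest suffix that is a licit onset).
/y…a/ gap (V3→V4): /kj/ — entire cluster is a permitted onset → onset /kj/, coda ∅.
Putting it together: mjyz.zrak.zjy.kjaml.
Classifying each syllable: /mjyz/ (closed), /zrak/ (closed), /zjy/ (open), /kjaml/ (closed).
Open syllables: 1.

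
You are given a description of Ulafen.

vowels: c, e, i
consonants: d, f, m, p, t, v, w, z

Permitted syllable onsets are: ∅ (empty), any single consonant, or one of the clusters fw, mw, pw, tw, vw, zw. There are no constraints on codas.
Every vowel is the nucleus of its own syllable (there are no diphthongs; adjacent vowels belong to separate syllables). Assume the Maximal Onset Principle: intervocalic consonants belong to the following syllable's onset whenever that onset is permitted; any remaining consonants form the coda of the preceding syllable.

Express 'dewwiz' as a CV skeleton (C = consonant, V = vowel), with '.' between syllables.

The vowels are e, i — 2 nuclei, so 2 syllables.
/e…i/ gap (V1→V2): /ww/ — longest licit onset from the right is /w/, leaving /w/ as coda.
Syllabification: dew.wiz.
Mapping each syllable to C/V: /dew/ → CVC, /wiz/ → CVC.

CVC.CVC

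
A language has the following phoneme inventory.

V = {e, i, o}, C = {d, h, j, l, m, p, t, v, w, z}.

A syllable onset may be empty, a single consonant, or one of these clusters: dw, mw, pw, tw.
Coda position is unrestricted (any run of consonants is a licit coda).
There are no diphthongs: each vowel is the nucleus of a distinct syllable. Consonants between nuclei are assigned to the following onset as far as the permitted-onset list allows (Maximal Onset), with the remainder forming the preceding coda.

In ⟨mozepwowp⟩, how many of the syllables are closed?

The vowels are o, e, o — 3 nuclei, so 3 syllables.
σ1/σ2 boundary: just /z/ — single C goes to the following onset.
σ2/σ3 boundary: cluster /pw/ — /pw/ is itself a permitted onset, so the whole cluster goes right; preceding coda = ∅.
Syllabification: mo.ze.pwowp.
Classifying each syllable: /mo/ (open), /ze/ (open), /pwowp/ (closed).
Closed syllables: 1.

1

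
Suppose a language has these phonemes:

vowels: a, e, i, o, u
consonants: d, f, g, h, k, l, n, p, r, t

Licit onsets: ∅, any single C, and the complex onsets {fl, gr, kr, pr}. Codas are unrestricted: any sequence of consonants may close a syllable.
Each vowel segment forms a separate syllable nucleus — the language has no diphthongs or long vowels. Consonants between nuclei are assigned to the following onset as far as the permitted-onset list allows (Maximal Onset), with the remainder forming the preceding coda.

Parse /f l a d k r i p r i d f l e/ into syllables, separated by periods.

Nuclei (vowels): a, i, i, e → 4 syllables.
V1 /a/ – V2 /i/: /dkr/ — longest licit onset from the right is /kr/, leaving /d/ as coda.
V2 /i/ – V3 /i/: cluster /pr/ — /pr/ is itself a permitted onset, so the whole cluster goes right; preceding coda = ∅.
V3 /i/ – V4 /e/: /dfl/ — longest licit onset from the right is /fl/, leaving /d/ as coda.

flad.kri.prid.fle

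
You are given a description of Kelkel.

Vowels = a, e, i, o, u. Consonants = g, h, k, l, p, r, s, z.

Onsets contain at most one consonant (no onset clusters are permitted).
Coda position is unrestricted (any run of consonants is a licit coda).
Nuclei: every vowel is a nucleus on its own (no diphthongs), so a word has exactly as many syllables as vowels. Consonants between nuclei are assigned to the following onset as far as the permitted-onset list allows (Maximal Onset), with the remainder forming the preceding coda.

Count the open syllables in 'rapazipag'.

Vowels present: a, a, i, a; each is a nucleus, giving 4 syllables.
Between /a/ (V1) and /a/ (V2): /p/ → onset of the next syllable (single consonants are always licit onsets).
Between /a/ (V2) and /i/ (V3): /z/ → onset of the next syllable (single consonants are always licit onsets).
Between /i/ (V3) and /a/ (V4): /p/ → onset of the next syllable (single consonants are always licit onsets).
So the parse is ra.pa.zi.pag.
Classifying each syllable: /ra/ (open), /pa/ (open), /zi/ (open), /pag/ (closed).
Open syllables: 3.

3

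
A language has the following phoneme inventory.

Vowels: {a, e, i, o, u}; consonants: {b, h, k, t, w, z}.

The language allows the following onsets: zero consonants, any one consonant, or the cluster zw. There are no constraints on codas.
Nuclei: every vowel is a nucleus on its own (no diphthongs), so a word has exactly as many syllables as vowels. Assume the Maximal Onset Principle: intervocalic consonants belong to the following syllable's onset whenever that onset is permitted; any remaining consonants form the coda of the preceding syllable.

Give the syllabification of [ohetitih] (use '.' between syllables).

o.he.ti.tih

Nuclei (vowels): o, e, i, i → 4 syllables.
/o…e/ gap (V1→V2): just /h/ — single C goes to the following onset.
/e…i/ gap (V2→V3): /t/ → onset of the next syllable (single consonants are always licit onsets).
/i…i/ gap (V3→V4): /t/ → onset of the next syllable (single consonants are always licit onsets).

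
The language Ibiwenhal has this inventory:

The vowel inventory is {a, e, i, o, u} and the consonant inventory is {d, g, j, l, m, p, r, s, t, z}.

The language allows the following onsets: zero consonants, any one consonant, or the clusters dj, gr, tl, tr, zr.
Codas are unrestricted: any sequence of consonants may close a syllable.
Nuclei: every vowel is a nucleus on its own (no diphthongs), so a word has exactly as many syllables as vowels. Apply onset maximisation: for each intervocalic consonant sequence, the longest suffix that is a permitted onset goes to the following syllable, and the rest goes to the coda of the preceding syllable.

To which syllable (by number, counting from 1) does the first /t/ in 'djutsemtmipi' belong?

Nuclei (vowels): u, e, i, i → 4 syllables.
V1 /u/ – V2 /e/: /ts/ splits as /t/ + /s/ (/s/ is the longest suffix that is a licit onset).
V2 /e/ – V3 /i/: /mtm/ splits as /mt/ + /m/ (/m/ is the longest suffix that is a licit onset).
V3 /i/ – V4 /i/: /p/ is a single consonant, so it becomes the next onset.
So the parse is djut.semt.mi.pi.
The first /t/ is in the coda of syllable 1 (/djut/).

1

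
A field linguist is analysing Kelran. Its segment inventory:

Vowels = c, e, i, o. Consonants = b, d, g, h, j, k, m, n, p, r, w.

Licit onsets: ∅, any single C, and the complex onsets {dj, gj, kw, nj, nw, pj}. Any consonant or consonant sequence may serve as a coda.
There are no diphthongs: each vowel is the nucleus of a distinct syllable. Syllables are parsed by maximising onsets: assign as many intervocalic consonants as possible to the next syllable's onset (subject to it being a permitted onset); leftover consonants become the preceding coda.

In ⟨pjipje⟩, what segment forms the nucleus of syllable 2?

e

Vowels present: i, e; each is a nucleus, giving 2 syllables.
The second nucleus (vowel 2 from the left) is /e/.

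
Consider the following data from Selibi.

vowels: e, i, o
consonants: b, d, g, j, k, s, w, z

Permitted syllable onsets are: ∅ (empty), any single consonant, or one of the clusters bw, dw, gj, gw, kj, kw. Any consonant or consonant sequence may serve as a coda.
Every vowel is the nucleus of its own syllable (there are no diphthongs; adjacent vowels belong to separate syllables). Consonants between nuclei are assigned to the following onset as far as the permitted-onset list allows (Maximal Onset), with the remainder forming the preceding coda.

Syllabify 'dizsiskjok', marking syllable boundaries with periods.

diz.sis.kjok

Nuclei (vowels): i, i, o → 3 syllables.
V1 /i/ – V2 /i/: /zs/; trying suffixes from longest down, /s/ is the first permitted one, so coda /z/ | onset /s/.
V2 /i/ – V3 /o/: cluster /skj/ — the longest permitted-onset suffix is /kj/; onset = /kj/, preceding coda = /s/.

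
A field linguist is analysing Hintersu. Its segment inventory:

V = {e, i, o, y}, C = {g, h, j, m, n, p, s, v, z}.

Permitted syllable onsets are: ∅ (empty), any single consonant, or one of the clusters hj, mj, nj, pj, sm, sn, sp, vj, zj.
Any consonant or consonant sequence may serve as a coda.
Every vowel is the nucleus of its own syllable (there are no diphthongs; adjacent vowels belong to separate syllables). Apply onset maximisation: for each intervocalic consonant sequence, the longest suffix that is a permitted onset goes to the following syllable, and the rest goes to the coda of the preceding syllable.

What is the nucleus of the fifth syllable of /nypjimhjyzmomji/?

The vowels are y, i, y, o, i — 5 nuclei, so 5 syllables.
The fifth nucleus (vowel 5 from the left) is /i/.

i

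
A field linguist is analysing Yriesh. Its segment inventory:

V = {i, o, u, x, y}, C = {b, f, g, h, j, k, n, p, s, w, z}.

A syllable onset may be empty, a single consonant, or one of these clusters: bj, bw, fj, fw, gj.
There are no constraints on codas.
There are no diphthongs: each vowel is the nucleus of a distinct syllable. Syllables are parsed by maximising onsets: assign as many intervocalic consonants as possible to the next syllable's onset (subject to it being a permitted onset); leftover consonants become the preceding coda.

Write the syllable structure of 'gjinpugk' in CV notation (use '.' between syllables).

The vowels are i, u — 2 nuclei, so 2 syllables.
/i…u/ gap (V1→V2): /np/; trying suffixes from longest down, /p/ is the first permitted one, so coda /n/ | onset /p/.
Result: gjin.pugk.
Mapping each syllable to C/V: /gjin/ → CCVC, /pugk/ → CVCC.

CCVC.CVCC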